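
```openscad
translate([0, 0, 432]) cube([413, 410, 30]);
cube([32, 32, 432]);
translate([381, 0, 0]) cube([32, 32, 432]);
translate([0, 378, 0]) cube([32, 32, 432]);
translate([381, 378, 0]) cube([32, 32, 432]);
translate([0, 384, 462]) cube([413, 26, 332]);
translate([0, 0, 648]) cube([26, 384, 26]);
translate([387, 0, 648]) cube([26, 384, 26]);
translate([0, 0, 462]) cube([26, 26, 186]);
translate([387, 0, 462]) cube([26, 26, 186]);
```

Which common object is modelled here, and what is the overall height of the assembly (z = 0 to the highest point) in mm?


A chair. The overall height is 794 mm.

A slab on four corner posts with a tall panel at the back — a chair. The seat slab sits at z = 432 with thickness 30, and the 332 mm backrest starts at the seat top, so the overall height is 432 + 30 + 332 = 794 mm.


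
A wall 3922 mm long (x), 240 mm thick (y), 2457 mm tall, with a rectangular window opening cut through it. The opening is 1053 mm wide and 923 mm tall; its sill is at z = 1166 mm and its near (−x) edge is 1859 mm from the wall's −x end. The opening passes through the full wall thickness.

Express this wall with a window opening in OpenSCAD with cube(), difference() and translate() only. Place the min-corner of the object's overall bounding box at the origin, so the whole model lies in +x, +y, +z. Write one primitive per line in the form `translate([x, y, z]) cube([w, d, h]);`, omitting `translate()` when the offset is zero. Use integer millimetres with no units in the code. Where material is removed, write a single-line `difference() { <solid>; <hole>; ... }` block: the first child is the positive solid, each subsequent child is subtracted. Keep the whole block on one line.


difference() { cube([3922, 240, 2457]); translate([1859, 0, 1166]) cube([1053, 240, 923]); }


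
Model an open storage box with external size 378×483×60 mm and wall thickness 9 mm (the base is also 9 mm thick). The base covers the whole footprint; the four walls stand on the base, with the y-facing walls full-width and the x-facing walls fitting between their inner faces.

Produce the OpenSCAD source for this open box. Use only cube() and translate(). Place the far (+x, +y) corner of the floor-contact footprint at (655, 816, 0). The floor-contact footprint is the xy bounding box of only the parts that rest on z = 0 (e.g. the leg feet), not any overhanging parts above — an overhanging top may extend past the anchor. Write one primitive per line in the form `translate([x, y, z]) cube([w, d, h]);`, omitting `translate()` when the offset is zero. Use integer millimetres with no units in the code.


translate([277, 333, 0]) cube([378, 483, 9]);
translate([277, 333, 9]) cube([378, 9, 51]);
translate([277, 807, 9]) cube([378, 9, 51]);
translate([277, 342, 9]) cube([9, 465, 51]);
translate([646, 342, 9]) cube([9, 465, 51]);


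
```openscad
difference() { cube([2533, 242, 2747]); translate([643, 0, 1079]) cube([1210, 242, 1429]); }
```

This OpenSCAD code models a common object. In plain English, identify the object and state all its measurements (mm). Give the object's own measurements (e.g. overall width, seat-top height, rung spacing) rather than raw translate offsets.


A wall 2533 mm long (x), 242 mm thick (y), 2747 mm tall, with a rectangular window opening cut through it. The opening is 1210 mm wide and 1429 mm tall; its sill is at z = 1079 mm and its near (−x) edge is 643 mm from the wall's −x end. The opening passes through the full wall thickness.


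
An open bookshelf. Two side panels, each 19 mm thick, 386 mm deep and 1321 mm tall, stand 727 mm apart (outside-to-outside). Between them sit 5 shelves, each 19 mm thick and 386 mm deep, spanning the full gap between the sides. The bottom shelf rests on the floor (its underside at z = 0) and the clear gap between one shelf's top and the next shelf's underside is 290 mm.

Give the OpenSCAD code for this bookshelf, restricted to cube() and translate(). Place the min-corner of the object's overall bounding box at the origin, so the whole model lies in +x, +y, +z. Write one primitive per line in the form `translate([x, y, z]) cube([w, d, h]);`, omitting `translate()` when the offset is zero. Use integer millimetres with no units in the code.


cube([19, 386, 1321]);
translate([708, 0, 0]) cube([19, 386, 1321]);
translate([19, 0, 0]) cube([689, 386, 19]);
translate([19, 0, 309]) cube([689, 386, 19]);
translate([19, 0, 618]) cube([689, 386, 19]);
translate([19, 0, 927]) cube([689, 386, 19]);
translate([19, 0, 1236]) cube([689, 386, 19]);


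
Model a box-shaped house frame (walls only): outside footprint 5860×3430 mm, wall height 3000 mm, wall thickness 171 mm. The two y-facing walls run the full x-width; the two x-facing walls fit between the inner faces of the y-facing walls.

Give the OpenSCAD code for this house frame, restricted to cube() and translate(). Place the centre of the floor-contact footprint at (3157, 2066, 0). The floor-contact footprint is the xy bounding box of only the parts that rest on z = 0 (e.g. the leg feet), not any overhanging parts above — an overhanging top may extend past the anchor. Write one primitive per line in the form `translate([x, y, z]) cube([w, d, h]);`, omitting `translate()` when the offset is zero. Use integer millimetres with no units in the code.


translate([227, 351, 0]) cube([5860, 171, 3000]);
translate([227, 3610, 0]) cube([5860, 171, 3000]);
translate([227, 522, 0]) cube([171, 3088, 3000]);
translate([5916, 522, 0]) cube([171, 3088, 3000]);


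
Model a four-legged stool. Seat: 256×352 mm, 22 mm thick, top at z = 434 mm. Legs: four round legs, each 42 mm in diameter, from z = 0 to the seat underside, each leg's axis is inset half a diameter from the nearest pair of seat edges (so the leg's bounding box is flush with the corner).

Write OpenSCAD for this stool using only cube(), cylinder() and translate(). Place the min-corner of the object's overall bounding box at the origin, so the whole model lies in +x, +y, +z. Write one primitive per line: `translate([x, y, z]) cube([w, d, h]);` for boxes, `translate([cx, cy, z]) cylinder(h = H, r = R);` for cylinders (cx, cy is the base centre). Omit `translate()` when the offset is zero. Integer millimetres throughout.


translate([0, 0, 412]) cube([256, 352, 22]);
translate([21, 21, 0]) cylinder(h = 412, r = 21);
translate([235, 21, 0]) cylinder(h = 412, r = 21);
translate([21, 331, 0]) cylinder(h = 412, r = 21);
translate([235, 331, 0]) cylinder(h = 412, r = 21);


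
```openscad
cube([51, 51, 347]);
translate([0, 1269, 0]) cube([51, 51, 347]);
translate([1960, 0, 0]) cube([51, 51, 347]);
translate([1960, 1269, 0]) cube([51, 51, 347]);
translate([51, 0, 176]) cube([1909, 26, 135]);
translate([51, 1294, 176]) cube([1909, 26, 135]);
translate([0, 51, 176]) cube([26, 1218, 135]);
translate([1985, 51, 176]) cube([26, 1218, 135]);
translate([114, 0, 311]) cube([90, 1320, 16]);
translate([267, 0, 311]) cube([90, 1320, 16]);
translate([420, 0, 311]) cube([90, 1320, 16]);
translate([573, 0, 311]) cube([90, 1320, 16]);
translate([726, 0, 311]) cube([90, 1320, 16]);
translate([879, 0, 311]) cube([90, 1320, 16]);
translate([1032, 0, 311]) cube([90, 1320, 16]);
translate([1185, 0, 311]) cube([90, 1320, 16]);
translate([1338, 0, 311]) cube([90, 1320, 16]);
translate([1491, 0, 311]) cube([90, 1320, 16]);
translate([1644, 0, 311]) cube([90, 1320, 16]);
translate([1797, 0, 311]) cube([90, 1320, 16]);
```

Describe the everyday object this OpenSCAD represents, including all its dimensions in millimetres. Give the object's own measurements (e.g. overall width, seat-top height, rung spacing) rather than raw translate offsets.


A bed frame 2011 mm long (x) by 1320 mm wide (y). Four 51×51 mm corner posts, 347 mm tall, at the corners of the footprint. Four rails of 26 mm thickness and 135 mm height run between adjacent posts with their undersides at z = 176 mm, their outer faces flush with the outside of the frame (the two x-running rails run between the posts' inner faces; the two y-running rails run between the posts' inner faces). 12 slats, each 90 mm wide (x) and 16 mm thick, lie across the top of the two x-running rails, running the full 1320 mm width of the frame in y; along x they sit between the end posts with a 63 mm gap after the −x posts and between neighbouring slats, leaving 73 mm before the +x posts.


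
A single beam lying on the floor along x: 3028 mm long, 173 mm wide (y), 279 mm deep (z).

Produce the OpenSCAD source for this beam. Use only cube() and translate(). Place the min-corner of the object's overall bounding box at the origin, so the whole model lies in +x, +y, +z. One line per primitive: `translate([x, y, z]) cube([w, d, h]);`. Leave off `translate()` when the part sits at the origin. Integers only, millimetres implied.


cube([3028, 173, 279]);


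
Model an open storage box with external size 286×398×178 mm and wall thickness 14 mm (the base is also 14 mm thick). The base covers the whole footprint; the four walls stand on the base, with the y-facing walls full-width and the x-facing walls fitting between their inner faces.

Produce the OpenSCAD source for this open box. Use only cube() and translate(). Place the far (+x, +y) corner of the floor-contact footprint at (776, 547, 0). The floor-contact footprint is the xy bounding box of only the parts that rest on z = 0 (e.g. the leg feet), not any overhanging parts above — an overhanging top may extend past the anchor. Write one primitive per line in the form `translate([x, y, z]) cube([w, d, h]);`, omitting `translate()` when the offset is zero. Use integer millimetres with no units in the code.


translate([490, 149, 0]) cube([286, 398, 14]);
translate([490, 149, 14]) cube([286, 14, 164]);
translate([490, 533, 14]) cube([286, 14, 164]);
translate([490, 163, 14]) cube([14, 370, 164]);
translate([762, 163, 14]) cube([14, 370, 164]);


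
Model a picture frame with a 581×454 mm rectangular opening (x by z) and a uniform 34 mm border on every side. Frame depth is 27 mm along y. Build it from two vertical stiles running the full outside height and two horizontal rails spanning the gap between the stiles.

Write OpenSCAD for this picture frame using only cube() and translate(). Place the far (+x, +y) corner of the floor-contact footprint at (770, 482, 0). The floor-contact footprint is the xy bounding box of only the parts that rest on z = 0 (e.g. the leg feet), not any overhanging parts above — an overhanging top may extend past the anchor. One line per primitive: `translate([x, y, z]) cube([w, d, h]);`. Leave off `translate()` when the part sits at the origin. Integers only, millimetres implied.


translate([121, 455, 0]) cube([34, 27, 522]);
translate([736, 455, 0]) cube([34, 27, 522]);
translate([155, 455, 0]) cube([581, 27, 34]);
translate([155, 455, 488]) cube([581, 27, 34]);


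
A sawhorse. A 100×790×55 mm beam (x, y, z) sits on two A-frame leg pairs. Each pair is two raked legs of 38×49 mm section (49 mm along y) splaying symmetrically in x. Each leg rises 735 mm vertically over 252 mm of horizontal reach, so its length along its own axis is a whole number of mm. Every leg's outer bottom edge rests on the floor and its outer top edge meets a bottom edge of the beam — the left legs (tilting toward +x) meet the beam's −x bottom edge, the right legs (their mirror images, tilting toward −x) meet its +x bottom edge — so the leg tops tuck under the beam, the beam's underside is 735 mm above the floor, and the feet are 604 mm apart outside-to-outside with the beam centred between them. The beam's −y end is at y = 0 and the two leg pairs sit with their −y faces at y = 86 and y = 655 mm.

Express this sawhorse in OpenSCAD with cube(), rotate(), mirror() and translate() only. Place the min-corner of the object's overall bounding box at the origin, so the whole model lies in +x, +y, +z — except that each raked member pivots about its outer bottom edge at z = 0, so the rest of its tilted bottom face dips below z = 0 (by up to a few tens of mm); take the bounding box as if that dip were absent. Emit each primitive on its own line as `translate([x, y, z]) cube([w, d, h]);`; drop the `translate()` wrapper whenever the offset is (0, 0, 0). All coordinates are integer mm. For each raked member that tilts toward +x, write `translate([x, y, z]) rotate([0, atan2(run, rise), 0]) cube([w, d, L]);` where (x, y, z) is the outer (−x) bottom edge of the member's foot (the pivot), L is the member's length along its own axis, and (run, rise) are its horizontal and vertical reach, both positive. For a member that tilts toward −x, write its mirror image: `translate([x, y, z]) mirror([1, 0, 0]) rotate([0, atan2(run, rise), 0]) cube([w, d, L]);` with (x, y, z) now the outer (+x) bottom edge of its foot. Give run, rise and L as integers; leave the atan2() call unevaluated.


// leg length = √(252² + 735²) = 777
// right-leg outer foot x = 2·252 + 100 = 604
// beam min-corner = (252, 0, 735)
translate([252, 0, 735]) cube([100, 790, 55]);
translate([0, 86, 0]) rotate([0, atan2(252, 735), 0]) cube([38, 49, 777]);
translate([604, 86, 0]) mirror([1, 0, 0]) rotate([0, atan2(252, 735), 0]) cube([38, 49, 777]);
translate([0, 655, 0]) rotate([0, atan2(252, 735), 0]) cube([38, 49, 777]);
translate([604, 655, 0]) mirror([1, 0, 0]) rotate([0, atan2(252, 735), 0]) cube([38, 49, 777]);


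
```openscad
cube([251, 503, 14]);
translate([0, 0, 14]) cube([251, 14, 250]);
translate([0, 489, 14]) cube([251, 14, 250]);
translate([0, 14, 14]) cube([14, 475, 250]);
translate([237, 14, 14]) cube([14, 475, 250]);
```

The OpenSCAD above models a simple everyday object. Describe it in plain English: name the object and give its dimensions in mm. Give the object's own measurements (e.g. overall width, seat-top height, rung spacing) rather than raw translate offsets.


An open-topped rectangular box: outside dimensions 251×503×264 mm, with a uniform wall and base thickness of 14 mm. The base is a full 251×503 slab on the floor; four walls sit on top of the base. The front and back walls (the −y and +y sides) span the full width; the two side walls fit between them.


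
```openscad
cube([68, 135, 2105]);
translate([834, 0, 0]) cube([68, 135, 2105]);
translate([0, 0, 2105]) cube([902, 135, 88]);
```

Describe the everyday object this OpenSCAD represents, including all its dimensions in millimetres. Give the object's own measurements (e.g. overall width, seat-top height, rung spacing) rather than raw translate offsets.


A door frame. The clear opening is 766 mm wide and 2105 mm high. Two 68 mm wide jambs, 135 mm deep, stand either side of the opening from the floor to the top of the opening. A 88 mm thick head sits across the top of both jambs, spanning the full outside width of the frame.


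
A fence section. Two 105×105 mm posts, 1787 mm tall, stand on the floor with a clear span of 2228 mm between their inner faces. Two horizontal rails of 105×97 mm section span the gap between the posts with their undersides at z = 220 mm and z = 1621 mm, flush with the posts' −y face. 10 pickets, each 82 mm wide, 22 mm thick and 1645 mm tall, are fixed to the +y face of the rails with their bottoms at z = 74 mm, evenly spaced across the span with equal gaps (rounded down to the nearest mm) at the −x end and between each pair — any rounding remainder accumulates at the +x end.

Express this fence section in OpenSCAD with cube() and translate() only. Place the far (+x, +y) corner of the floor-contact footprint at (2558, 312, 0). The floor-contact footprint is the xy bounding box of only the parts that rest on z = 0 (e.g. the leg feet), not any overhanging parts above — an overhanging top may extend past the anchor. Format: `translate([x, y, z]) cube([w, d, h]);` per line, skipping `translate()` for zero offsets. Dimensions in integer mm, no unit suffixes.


translate([120, 207, 0]) cube([105, 105, 1787]);
translate([2453, 207, 0]) cube([105, 105, 1787]);
translate([225, 207, 220]) cube([2228, 105, 97]);
translate([225, 207, 1621]) cube([2228, 105, 97]);
translate([353, 312, 74]) cube([82, 22, 1645]);
translate([563, 312, 74]) cube([82, 22, 1645]);
translate([773, 312, 74]) cube([82, 22, 1645]);
translate([983, 312, 74]) cube([82, 22, 1645]);
translate([1193, 312, 74]) cube([82, 22, 1645]);
translate([1403, 312, 74]) cube([82, 22, 1645]);
translate([1613, 312, 74]) cube([82, 22, 1645]);
translate([1823, 312, 74]) cube([82, 22, 1645]);
translate([2033, 312, 74]) cube([82, 22, 1645]);
translate([2243, 312, 74]) cube([82, 22, 1645]);


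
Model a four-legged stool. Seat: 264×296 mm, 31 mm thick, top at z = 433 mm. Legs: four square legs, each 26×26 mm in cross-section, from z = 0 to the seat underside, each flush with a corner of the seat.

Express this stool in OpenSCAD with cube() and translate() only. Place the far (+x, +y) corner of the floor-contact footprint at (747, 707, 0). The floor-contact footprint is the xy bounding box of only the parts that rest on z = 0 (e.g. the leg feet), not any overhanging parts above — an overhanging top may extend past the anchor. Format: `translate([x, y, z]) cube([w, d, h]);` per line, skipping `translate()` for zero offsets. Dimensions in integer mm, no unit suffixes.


translate([483, 411, 402]) cube([264, 296, 31]);
translate([483, 411, 0]) cube([26, 26, 402]);
translate([721, 411, 0]) cube([26, 26, 402]);
translate([483, 681, 0]) cube([26, 26, 402]);
translate([721, 681, 0]) cube([26, 26, 402]);


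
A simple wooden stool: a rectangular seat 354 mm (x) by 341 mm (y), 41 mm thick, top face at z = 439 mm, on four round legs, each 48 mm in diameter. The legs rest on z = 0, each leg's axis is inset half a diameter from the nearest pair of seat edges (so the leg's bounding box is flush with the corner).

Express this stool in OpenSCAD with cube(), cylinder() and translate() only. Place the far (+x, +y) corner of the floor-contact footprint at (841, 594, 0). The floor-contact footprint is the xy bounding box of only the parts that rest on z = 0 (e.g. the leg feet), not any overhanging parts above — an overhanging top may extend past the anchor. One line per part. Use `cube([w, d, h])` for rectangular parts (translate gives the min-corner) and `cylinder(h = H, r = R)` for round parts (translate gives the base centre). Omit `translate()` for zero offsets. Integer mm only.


// leg_h = 439 - 41 = 398
translate([487, 253, 398]) cube([354, 341, 41]);
translate([511, 277, 0]) cylinder(h = 398, r = 24);
translate([817, 277, 0]) cylinder(h = 398, r = 24);
translate([511, 570, 0]) cylinder(h = 398, r = 24);
translate([817, 570, 0]) cylinder(h = 398, r = 24);


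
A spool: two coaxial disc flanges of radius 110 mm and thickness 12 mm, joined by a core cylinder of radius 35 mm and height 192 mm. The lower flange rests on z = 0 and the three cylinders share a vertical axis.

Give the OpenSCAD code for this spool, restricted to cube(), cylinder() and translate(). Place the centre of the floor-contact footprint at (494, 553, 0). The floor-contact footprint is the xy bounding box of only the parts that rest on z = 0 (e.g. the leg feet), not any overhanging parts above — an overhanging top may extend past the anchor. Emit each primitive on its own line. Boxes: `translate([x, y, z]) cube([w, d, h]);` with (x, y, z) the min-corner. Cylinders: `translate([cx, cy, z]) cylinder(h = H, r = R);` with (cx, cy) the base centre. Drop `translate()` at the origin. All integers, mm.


translate([494, 553, 0]) cylinder(h = 12, r = 110);
translate([494, 553, 12]) cylinder(h = 192, r = 35);
translate([494, 553, 204]) cylinder(h = 12, r = 110);


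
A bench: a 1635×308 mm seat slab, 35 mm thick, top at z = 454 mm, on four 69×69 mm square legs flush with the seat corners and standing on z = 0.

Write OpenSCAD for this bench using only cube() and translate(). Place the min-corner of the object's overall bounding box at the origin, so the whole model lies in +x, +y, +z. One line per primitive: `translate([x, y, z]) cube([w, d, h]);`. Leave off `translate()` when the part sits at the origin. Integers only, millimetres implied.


translate([0, 0, 419]) cube([1635, 308, 35]);
cube([69, 69, 419]);
translate([0, 239, 0]) cube([69, 69, 419]);
translate([1566, 0, 0]) cube([69, 69, 419]);
translate([1566, 239, 0]) cube([69, 69, 419]);


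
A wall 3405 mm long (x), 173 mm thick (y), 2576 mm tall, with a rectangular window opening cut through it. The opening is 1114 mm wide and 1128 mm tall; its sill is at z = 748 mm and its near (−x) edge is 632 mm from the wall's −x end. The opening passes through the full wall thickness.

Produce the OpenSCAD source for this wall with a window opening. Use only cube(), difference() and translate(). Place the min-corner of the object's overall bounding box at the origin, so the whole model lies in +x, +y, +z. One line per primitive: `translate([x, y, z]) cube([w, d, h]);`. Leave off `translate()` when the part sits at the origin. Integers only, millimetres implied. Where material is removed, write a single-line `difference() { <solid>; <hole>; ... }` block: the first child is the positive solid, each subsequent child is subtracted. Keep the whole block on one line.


difference() { cube([3405, 173, 2576]); translate([632, 0, 748]) cube([1114, 173, 1128]); }


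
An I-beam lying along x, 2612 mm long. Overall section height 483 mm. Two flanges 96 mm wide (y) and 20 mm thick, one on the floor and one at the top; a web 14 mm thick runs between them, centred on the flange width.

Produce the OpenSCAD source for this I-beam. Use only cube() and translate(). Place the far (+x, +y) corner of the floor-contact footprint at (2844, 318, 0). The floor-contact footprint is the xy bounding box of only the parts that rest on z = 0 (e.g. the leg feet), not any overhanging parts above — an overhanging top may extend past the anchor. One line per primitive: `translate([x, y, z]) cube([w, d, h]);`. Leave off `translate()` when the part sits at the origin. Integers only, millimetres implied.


translate([232, 222, 0]) cube([2612, 96, 20]);
translate([232, 263, 20]) cube([2612, 14, 443]);
translate([232, 222, 463]) cube([2612, 96, 20]);


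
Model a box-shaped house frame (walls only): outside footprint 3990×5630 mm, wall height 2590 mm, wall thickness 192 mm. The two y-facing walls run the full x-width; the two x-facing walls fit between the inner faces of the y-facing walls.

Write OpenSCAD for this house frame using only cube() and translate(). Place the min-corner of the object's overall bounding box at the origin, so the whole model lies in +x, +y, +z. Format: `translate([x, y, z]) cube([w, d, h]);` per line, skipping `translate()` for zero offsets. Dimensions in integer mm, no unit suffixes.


cube([3990, 192, 2590]);
translate([0, 5438, 0]) cube([3990, 192, 2590]);
translate([0, 192, 0]) cube([192, 5246, 2590]);
translate([3798, 192, 0]) cube([192, 5246, 2590]);


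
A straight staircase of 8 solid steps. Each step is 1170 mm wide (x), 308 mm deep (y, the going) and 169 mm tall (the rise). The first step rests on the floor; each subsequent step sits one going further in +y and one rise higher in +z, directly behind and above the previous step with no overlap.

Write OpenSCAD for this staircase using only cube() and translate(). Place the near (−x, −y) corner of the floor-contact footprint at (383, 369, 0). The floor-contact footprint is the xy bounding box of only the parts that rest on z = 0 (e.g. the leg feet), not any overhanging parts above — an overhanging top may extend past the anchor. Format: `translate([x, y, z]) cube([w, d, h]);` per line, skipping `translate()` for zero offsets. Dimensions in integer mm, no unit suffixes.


translate([383, 369, 0]) cube([1170, 308, 169]);
translate([383, 677, 169]) cube([1170, 308, 169]);
translate([383, 985, 338]) cube([1170, 308, 169]);
translate([383, 1293, 507]) cube([1170, 308, 169]);
translate([383, 1601, 676]) cube([1170, 308, 169]);
translate([383, 1909, 845]) cube([1170, 308, 169]);
translate([383, 2217, 1014]) cube([1170, 308, 169]);
translate([383, 2525, 1183]) cube([1170, 308, 169]);


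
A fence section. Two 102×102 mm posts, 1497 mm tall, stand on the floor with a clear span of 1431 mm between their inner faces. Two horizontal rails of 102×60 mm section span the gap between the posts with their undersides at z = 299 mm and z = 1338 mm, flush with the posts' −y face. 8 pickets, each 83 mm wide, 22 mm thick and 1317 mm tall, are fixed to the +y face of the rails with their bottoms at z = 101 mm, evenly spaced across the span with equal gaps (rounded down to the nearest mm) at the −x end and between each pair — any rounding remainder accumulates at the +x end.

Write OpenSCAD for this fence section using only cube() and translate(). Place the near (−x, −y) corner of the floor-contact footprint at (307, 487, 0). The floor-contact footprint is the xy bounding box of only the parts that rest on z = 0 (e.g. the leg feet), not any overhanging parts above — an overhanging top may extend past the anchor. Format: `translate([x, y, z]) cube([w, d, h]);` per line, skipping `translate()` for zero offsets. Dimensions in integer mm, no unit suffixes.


translate([307, 487, 0]) cube([102, 102, 1497]);
translate([1840, 487, 0]) cube([102, 102, 1497]);
translate([409, 487, 299]) cube([1431, 102, 60]);
translate([409, 487, 1338]) cube([1431, 102, 60]);
translate([494, 589, 101]) cube([83, 22, 1317]);
translate([662, 589, 101]) cube([83, 22, 1317]);
translate([830, 589, 101]) cube([83, 22, 1317]);
translate([998, 589, 101]) cube([83, 22, 1317]);
translate([1166, 589, 101]) cube([83, 22, 1317]);
translate([1334, 589, 101]) cube([83, 22, 1317]);
translate([1502, 589, 101]) cube([83, 22, 1317]);
translate([1670, 589, 101]) cube([83, 22, 1317]);


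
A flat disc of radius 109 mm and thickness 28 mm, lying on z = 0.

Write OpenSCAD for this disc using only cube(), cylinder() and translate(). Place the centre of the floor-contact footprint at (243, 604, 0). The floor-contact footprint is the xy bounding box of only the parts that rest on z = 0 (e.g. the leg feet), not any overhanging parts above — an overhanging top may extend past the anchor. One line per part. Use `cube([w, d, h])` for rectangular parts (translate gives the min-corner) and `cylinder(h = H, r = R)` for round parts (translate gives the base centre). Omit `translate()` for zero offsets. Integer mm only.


translate([243, 604, 0]) cylinder(h = 28, r = 109);


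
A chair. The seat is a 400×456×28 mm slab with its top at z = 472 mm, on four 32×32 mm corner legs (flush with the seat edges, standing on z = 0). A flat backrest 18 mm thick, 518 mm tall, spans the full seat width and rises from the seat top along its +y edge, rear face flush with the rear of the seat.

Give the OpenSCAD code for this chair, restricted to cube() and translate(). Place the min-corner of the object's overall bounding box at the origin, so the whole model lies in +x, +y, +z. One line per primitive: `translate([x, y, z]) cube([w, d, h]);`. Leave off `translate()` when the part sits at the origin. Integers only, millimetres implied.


translate([0, 0, 444]) cube([400, 456, 28]);
cube([32, 32, 444]);
translate([368, 0, 0]) cube([32, 32, 444]);
translate([0, 424, 0]) cube([32, 32, 444]);
translate([368, 424, 0]) cube([32, 32, 444]);
translate([0, 438, 472]) cube([400, 18, 518]);


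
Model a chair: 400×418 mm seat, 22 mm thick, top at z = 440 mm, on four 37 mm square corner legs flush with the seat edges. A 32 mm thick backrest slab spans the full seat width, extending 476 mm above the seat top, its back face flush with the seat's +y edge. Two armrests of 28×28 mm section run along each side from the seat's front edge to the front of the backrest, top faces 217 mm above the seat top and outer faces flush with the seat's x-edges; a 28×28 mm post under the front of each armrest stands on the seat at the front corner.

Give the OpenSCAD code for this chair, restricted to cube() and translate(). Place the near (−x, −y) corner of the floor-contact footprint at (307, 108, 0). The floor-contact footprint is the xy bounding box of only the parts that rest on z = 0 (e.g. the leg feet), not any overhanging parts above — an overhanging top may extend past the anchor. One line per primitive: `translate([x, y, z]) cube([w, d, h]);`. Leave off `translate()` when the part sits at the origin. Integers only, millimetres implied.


// leg_h = 440 - 22 = 418
// arm post h = 217 - 28 = 189
translate([307, 108, 418]) cube([400, 418, 22]);
translate([307, 108, 0]) cube([37, 37, 418]);
translate([670, 108, 0]) cube([37, 37, 418]);
translate([307, 489, 0]) cube([37, 37, 418]);
translate([670, 489, 0]) cube([37, 37, 418]);
translate([307, 494, 440]) cube([400, 32, 476]);
translate([307, 108, 629]) cube([28, 386, 28]);
translate([679, 108, 629]) cube([28, 386, 28]);
translate([307, 108, 440]) cube([28, 28, 189]);
translate([679, 108, 440]) cube([28, 28, 189]);


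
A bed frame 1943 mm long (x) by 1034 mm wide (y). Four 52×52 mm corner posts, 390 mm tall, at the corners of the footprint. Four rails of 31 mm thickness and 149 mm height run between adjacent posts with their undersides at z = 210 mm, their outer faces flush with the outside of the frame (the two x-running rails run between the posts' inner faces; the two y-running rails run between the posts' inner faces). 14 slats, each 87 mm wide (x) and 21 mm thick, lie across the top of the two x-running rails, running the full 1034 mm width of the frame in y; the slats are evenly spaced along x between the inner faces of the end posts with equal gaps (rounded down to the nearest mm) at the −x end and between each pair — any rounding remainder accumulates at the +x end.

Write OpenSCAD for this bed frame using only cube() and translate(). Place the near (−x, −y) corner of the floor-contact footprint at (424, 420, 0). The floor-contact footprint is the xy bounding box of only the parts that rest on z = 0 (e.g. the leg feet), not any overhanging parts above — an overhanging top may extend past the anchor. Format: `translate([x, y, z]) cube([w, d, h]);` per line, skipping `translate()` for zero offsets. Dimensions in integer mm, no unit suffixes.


translate([424, 420, 0]) cube([52, 52, 390]);
translate([424, 1402, 0]) cube([52, 52, 390]);
translate([2315, 420, 0]) cube([52, 52, 390]);
translate([2315, 1402, 0]) cube([52, 52, 390]);
translate([476, 420, 210]) cube([1839, 31, 149]);
translate([476, 1423, 210]) cube([1839, 31, 149]);
translate([424, 472, 210]) cube([31, 930, 149]);
translate([2336, 472, 210]) cube([31, 930, 149]);
translate([517, 420, 359]) cube([87, 1034, 21]);
translate([645, 420, 359]) cube([87, 1034, 21]);
translate([773, 420, 359]) cube([87, 1034, 21]);
translate([901, 420, 359]) cube([87, 1034, 21]);
translate([1029, 420, 359]) cube([87, 1034, 21]);
translate([1157, 420, 359]) cube([87, 1034, 21]);
translate([1285, 420, 359]) cube([87, 1034, 21]);
translate([1413, 420, 359]) cube([87, 1034, 21]);
translate([1541, 420, 359]) cube([87, 1034, 21]);
translate([1669, 420, 359]) cube([87, 1034, 21]);
translate([1797, 420, 359]) cube([87, 1034, 21]);
translate([1925, 420, 359]) cube([87, 1034, 21]);
translate([2053, 420, 359]) cube([87, 1034, 21]);
translate([2181, 420, 359]) cube([87, 1034, 21]);


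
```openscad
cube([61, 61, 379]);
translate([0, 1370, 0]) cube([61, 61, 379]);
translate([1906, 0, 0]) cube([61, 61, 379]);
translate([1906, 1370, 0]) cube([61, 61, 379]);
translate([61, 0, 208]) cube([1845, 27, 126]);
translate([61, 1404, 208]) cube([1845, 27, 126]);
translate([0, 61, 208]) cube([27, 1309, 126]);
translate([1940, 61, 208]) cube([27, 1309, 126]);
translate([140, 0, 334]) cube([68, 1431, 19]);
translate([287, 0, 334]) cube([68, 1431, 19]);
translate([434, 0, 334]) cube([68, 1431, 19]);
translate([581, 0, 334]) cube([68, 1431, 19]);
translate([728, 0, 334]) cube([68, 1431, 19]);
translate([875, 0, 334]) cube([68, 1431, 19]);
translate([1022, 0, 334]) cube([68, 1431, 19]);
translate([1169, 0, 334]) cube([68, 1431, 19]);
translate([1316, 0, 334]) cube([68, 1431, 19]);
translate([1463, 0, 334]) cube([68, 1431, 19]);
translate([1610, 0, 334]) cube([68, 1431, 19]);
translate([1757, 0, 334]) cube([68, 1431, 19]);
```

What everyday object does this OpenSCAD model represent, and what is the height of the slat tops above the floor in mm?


A bed frame. The slat-top height is 353 mm.

Four posts, four rails, and a row of slats — a bed frame. Slats sit on the rails at z = 208 + 126 = 334; with slat thickness 19, the top is 353 mm.


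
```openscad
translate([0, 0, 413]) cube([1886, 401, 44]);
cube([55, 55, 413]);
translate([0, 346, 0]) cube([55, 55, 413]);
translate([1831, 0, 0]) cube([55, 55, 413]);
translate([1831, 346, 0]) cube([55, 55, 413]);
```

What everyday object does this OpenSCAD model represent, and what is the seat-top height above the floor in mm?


A bench. The seat-top height is 457 mm.

A long slab on four corner posts — a bench. The slab sits at z = 413 with thickness 44, so the top is 413 + 44 = 457 mm.


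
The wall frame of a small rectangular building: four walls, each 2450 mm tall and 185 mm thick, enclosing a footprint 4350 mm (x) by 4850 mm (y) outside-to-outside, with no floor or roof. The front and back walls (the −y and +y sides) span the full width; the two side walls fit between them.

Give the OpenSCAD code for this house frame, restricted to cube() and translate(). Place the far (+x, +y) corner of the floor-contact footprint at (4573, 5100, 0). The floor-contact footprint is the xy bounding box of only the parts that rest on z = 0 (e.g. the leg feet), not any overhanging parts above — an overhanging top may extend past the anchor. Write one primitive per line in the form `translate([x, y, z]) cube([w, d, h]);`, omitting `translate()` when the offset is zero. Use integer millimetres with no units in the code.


translate([223, 250, 0]) cube([4350, 185, 2450]);
translate([223, 4915, 0]) cube([4350, 185, 2450]);
translate([223, 435, 0]) cube([185, 4480, 2450]);
translate([4388, 435, 0]) cube([185, 4480, 2450]);


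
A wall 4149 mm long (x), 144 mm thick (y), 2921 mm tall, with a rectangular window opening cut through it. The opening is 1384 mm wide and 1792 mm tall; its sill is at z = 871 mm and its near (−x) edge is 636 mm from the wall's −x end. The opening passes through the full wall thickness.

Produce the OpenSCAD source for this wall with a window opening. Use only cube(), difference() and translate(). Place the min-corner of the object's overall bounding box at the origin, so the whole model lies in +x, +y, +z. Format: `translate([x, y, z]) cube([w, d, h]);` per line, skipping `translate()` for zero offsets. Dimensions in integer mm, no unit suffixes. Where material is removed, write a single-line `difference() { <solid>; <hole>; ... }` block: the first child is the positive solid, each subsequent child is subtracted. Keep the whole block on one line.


difference() { cube([4149, 144, 2921]); translate([636, 0, 871]) cube([1384, 144, 1792]); }


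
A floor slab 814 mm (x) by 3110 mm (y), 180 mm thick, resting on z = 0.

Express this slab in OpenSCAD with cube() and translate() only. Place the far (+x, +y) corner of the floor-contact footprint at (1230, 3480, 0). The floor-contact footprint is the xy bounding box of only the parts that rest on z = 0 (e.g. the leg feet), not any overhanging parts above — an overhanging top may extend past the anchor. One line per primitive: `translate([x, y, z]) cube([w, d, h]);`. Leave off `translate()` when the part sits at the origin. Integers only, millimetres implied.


translate([416, 370, 0]) cube([814, 3110, 180]);


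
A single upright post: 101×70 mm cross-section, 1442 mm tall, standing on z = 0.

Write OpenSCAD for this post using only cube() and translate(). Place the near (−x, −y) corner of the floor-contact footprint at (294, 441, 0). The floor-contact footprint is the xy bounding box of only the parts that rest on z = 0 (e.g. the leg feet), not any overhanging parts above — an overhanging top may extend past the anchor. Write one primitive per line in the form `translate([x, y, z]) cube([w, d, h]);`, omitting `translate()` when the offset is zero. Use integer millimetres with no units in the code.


translate([294, 441, 0]) cube([101, 70, 1442]);


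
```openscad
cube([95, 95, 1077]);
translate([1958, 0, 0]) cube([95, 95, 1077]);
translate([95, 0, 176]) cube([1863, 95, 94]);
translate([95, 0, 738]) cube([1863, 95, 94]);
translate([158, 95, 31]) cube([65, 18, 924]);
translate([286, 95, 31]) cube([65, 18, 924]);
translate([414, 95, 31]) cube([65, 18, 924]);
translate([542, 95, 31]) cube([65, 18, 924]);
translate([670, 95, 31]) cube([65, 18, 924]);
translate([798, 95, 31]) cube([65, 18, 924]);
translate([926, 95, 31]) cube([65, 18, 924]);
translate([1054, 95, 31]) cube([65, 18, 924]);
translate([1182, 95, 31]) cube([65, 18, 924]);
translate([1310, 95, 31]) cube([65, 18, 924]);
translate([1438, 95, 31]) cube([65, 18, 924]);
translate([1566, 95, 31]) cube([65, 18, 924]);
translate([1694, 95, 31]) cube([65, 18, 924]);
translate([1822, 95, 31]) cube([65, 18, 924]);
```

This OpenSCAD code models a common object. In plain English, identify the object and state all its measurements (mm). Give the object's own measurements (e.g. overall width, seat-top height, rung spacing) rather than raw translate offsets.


A fence section. Two 95×95 mm posts, 1077 mm tall, stand on the floor with a clear span of 1863 mm between their inner faces. Two horizontal rails of 95×94 mm section span the gap between the posts with their undersides at z = 176 mm and z = 738 mm, flush with the posts' −y face. 14 pickets, each 65 mm wide, 18 mm thick and 924 mm tall, are fixed to the +y face of the rails with their bottoms at z = 31 mm, spaced across the span with a 63 mm gap after the −x post and between neighbouring pickets, with 71 mm left before the +x post.


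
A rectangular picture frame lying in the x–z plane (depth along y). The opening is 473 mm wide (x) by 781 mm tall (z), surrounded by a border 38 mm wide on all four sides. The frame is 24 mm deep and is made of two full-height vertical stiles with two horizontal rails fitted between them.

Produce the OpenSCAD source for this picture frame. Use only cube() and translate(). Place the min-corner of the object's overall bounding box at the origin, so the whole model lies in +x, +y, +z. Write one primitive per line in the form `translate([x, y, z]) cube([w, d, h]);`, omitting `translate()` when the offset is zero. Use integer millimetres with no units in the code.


cube([38, 24, 857]);
translate([511, 0, 0]) cube([38, 24, 857]);
translate([38, 0, 0]) cube([473, 24, 38]);
translate([38, 0, 819]) cube([473, 24, 38]);


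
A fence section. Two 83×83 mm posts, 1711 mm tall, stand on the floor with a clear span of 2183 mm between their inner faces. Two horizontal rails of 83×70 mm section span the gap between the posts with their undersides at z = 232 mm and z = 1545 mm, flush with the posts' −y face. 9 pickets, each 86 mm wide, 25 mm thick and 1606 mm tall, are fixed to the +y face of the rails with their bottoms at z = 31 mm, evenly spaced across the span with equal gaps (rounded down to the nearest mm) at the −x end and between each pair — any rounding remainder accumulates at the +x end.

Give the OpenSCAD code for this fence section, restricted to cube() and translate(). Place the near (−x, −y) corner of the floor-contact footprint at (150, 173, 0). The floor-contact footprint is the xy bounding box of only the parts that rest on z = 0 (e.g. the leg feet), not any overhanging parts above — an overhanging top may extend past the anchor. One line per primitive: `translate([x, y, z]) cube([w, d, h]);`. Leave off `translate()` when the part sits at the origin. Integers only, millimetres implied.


translate([150, 173, 0]) cube([83, 83, 1711]);
translate([2416, 173, 0]) cube([83, 83, 1711]);
translate([233, 173, 232]) cube([2183, 83, 70]);
translate([233, 173, 1545]) cube([2183, 83, 70]);
translate([373, 256, 31]) cube([86, 25, 1606]);
translate([599, 256, 31]) cube([86, 25, 1606]);
translate([825, 256, 31]) cube([86, 25, 1606]);
translate([1051, 256, 31]) cube([86, 25, 1606]);
translate([1277, 256, 31]) cube([86, 25, 1606]);
translate([1503, 256, 31]) cube([86, 25, 1606]);
translate([1729, 256, 31]) cube([86, 25, 1606]);
translate([1955, 256, 31]) cube([86, 25, 1606]);
translate([2181, 256, 31]) cube([86, 25, 1606]);
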